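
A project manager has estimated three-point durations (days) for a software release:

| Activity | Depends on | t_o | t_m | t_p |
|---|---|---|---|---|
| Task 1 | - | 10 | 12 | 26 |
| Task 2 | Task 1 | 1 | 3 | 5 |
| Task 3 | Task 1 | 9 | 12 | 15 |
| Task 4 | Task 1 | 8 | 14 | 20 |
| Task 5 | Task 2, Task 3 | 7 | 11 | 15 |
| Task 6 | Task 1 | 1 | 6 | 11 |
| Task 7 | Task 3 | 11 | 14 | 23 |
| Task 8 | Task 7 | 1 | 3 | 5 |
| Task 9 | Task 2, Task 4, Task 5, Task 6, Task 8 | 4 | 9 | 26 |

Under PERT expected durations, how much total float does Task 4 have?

te_Task 1 = (10 + 4·12 + 26)/6 = 84/6 = 14
te_Task 2 = (1 + 4·3 + 5)/6 = 18/6 = 3
te_Task 3 = (9 + 4·12 + 15)/6 = 72/6 = 12
te_Task 4 = (8 + 4·14 + 20)/6 = 84/6 = 14
te_Task 5 = (7 + 4·11 + 15)/6 = 66/6 = 11
te_Task 6 = (1 + 4·6 + 11)/6 = 36/6 = 6
te_Task 7 = (11 + 4·14 + 23)/6 = 90/6 = 15
te_Task 8 = (1 + 4·3 + 5)/6 = 18/6 = 3
te_Task 9 = (4 + 4·9 + 26)/6 = 66/6 = 11

Forward pass:
ES_Task 1 = 0; EF_Task 1 = 14
ES_Task 2 = 14; EF_Task 2 = 14+3 = 17
ES_Task 3 = 14; EF_Task 3 = 14+12 = 26
ES_Task 4 = 14; EF_Task 4 = 14+14 = 28
ES_Task 5 = max(EF_Task 2=17, EF_Task 3=26) = 26; EF_Task 5 = 26+11 = 37
ES_Task 6 = 14; EF_Task 6 = 14+6 = 20
ES_Task 7 = 26; EF_Task 7 = 26+15 = 41
ES_Task 8 = 41; EF_Task 8 = 41+3 = 44
ES_Task 9 = max(EF_Task 2=17, EF_Task 4=28, EF_Task 5=37, EF_Task 6=20, EF_Task 8=44) = 44; EF_Task 9 = 44+11 = 55
Expected project duration μ = 55 days. Critical path: Task 1 → Task 3 → Task 7 → Task 8 → Task 9.

Backward pass:
LF_Task 9 = 55; LS_Task 9 = 55−11 = 44
LF_Task 8 = LS_Task 9 = 44; LS_Task 8 = 44−3 = 41
LF_Task 7 = LS_Task 8 = 41; LS_Task 7 = 41−15 = 26
LF_Task 6 = LS_Task 9 = 44; LS_Task 6 = 44−6 = 38
LF_Task 5 = LS_Task 9 = 44; LS_Task 5 = 44−11 = 33
LF_Task 4 = LS_Task 9 = 44; LS_Task 4 = 44−14 = 30
LF_Task 3 = min(LS_Task 5=33, LS_Task 7=26) = 26; LS_Task 3 = 26−12 = 14
LF_Task 2 = min(LS_Task 5=33, LS_Task 9=44) = 33; LS_Task 2 = 33−3 = 30
LF_Task 1 = min(LS_Task 2=30, LS_Task 3=14, LS_Task 4=30, LS_Task 6=38) = 14; LS_Task 1 = 14−14 = 0
Slack_Task 4 = LS_Task 4 − ES_Task 4 = 30 − 14 = 16

16 days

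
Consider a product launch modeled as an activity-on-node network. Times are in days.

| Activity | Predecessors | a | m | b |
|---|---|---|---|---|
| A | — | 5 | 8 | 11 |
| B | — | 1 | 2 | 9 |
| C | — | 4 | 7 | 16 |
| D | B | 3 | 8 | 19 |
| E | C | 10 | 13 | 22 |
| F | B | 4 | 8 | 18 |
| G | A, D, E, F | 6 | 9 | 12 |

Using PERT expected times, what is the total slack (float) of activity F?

te_A = (5 + 4·8 + 11)/6 = 48/6 = 8
te_B = (1 + 4·2 + 9)/6 = 18/6 = 3
te_C = (4 + 4·7 + 16)/6 = 48/6 = 8
te_D = (3 + 4·8 + 19)/6 = 54/6 = 9
te_E = (10 + 4·13 + 22)/6 = 84/6 = 14
te_F = (4 + 4·8 + 18)/6 = 54/6 = 9
te_G = (6 + 4·9 + 12)/6 = 54/6 = 9

Forward pass:
ES_A = 0; EF_A = 8
ES_B = 0; EF_B = 3
ES_C = 0; EF_C = 8
ES_D = 3; EF_D = 3+9 = 12
ES_E = 8; EF_E = 8+14 = 22
ES_F = 3; EF_F = 3+9 = 12
ES_G = max(EF_A=8, EF_D=12, EF_E=22, EF_F=12) = 22; EF_G = 22+9 = 31
Expected project duration μ = 31 days. Critical path: C → E → G.

Backward pass:
LF_G = 31; LS_G = 31−9 = 22
LF_F = LS_G = 22; LS_F = 22−9 = 13
LF_E = LS_G = 22; LS_E = 22−14 = 8
LF_D = LS_G = 22; LS_D = 22−9 = 13
LF_C = LS_E = 8; LS_C = 8−8 = 0
LF_B = min(LS_D=13, LS_F=13) = 13; LS_B = 13−3 = 10
LF_A = LS_G = 22; LS_A = 22−8 = 14
Slack_F = LS_F − ES_F = 13 − 3 = 10

10 days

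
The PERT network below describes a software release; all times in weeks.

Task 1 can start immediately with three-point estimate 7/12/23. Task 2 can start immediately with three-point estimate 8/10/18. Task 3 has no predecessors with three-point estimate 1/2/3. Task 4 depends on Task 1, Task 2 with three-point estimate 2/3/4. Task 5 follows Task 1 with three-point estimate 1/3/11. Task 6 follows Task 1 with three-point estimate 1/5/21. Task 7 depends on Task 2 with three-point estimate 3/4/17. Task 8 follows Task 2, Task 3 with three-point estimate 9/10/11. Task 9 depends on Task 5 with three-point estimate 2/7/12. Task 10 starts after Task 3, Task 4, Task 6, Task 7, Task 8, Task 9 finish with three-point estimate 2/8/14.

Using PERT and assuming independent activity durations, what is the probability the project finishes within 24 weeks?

0.025

te_Task 1 = (7 + 4·12 + 23)/6 = 78/6 = 13; σ²_Task 1 = ((23−7)/6)² = 7.111
te_Task 2 = (8 + 4·10 + 18)/6 = 66/6 = 11; σ²_Task 2 = ((18−8)/6)² = 2.778
te_Task 3 = (1 + 4·2 + 3)/6 = 12/6 = 2; σ²_Task 3 = ((3−1)/6)² = 0.111
te_Task 4 = (2 + 4·3 + 4)/6 = 18/6 = 3; σ²_Task 4 = ((4−2)/6)² = 0.111
te_Task 5 = (1 + 4·3 + 11)/6 = 24/6 = 4; σ²_Task 5 = ((11−1)/6)² = 2.778
te_Task 6 = (1 + 4·5 + 21)/6 = 42/6 = 7; σ²_Task 6 = ((21−1)/6)² = 11.111
te_Task 7 = (3 + 4·4 + 17)/6 = 36/6 = 6; σ²_Task 7 = ((17−3)/6)² = 5.444
te_Task 8 = (9 + 4·10 + 11)/6 = 60/6 = 10; σ²_Task 8 = ((11−9)/6)² = 0.111
te_Task 9 = (2 + 4·7 + 12)/6 = 42/6 = 7; σ²_Task 9 = ((12−2)/6)² = 2.778
te_Task 10 = (2 + 4·8 + 14)/6 = 48/6 = 8; σ²_Task 10 = ((14−2)/6)² = 4.000

Forward pass:
ES_Task 1 = 0; EF_Task 1 = 13
ES_Task 2 = 0; EF_Task 2 = 11
ES_Task 3 = 0; EF_Task 3 = 2
ES_Task 4 = max(EF_Task 1=13, EF_Task 2=11) = 13; EF_Task 4 = 13+3 = 16
ES_Task 5 = 13; EF_Task 5 = 13+4 = 17
ES_Task 6 = 13; EF_Task 6 = 13+7 = 20
ES_Task 7 = 11; EF_Task 7 = 11+6 = 17
ES_Task 8 = max(EF_Task 2=11, EF_Task 3=2) = 11; EF_Task 8 = 11+10 = 21
ES_Task 9 = 17; EF_Task 9 = 17+7 = 24
ES_Task 10 = max(EF_Task 3=2, EF_Task 4=16, EF_Task 6=20, EF_Task 7=17, EF_Task 8=21, EF_Task 9=24) = 24; EF_Task 10 = 24+8 = 32
Expected project duration μ = 32 weeks. Critical path: Task 1 → Task 5 → Task 9 → Task 10.

Variance along critical path = 7.111 + 2.778 + 2.778 + 4.000 = 16.667; σ = √16.667 = 4.082 weeks.
Z = (24 − 32) / 4.082 = -1.960
P(T ≤ 24) = Φ(-1.960) ≈ 0.025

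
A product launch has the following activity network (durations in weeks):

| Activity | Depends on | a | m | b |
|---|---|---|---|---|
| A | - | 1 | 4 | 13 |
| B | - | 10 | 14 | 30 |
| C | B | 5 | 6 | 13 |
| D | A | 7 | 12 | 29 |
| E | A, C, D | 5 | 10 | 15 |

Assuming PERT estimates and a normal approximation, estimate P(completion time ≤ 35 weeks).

te_A = (1 + 4·4 + 13)/6 = 30/6 = 5; σ²_A = ((13−1)/6)² = 4.000
te_B = (10 + 4·14 + 30)/6 = 96/6 = 16; σ²_B = ((30−10)/6)² = 11.111
te_C = (5 + 4·6 + 13)/6 = 42/6 = 7; σ²_C = ((13−5)/6)² = 1.778
te_D = (7 + 4·12 + 29)/6 = 84/6 = 14; σ²_D = ((29−7)/6)² = 13.444
te_E = (5 + 4·10 + 15)/6 = 60/6 = 10; σ²_E = ((15−5)/6)² = 2.778

Forward pass:
ES_A = 0; EF_A = 5
ES_B = 0; EF_B = 16
ES_C = 16; EF_C = 16+7 = 23
ES_D = 5; EF_D = 5+14 = 19
ES_E = max(EF_A=5, EF_C=23, EF_D=19) = 23; EF_E = 23+10 = 33
Expected project duration μ = 33 weeks. Critical path: B → C → E.

Variance along critical path = 11.111 + 1.778 + 2.778 = 15.667; σ = √15.667 = 3.958 weeks.
Z = (35 − 33) / 3.958 = 0.505
P(T ≤ 35) = Φ(0.505) ≈ 0.693

0.693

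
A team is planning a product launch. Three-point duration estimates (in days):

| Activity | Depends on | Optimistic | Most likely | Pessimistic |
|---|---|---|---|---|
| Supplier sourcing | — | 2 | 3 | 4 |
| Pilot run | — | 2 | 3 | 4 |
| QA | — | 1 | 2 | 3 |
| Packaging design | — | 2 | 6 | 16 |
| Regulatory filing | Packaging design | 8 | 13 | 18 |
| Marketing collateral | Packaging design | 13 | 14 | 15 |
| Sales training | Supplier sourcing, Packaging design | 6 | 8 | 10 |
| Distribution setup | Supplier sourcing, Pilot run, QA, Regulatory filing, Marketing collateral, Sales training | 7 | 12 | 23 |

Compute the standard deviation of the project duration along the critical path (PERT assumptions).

te_Supplier sourcing = (2 + 4·3 + 4)/6 = 18/6 = 3; σ²_Supplier sourcing = ((4−2)/6)² = 0.111
te_Pilot run = (2 + 4·3 + 4)/6 = 18/6 = 3; σ²_Pilot run = ((4−2)/6)² = 0.111
te_QA = (1 + 4·2 + 3)/6 = 12/6 = 2; σ²_QA = ((3−1)/6)² = 0.111
te_Packaging design = (2 + 4·6 + 16)/6 = 42/6 = 7; σ²_Packaging design = ((16−2)/6)² = 5.444
te_Regulatory filing = (8 + 4·13 + 18)/6 = 78/6 = 13; σ²_Regulatory filing = ((18−8)/6)² = 2.778
te_Marketing collateral = (13 + 4·14 + 15)/6 = 84/6 = 14; σ²_Marketing collateral = ((15−13)/6)² = 0.111
te_Sales training = (6 + 4·8 + 10)/6 = 48/6 = 8; σ²_Sales training = ((10−6)/6)² = 0.444
te_Distribution setup = (7 + 4·12 + 23)/6 = 78/6 = 13; σ²_Distribution setup = ((23−7)/6)² = 7.111

Forward pass:
ES_Supplier sourcing = 0; EF_Supplier sourcing = 3
ES_Pilot run = 0; EF_Pilot run = 3
ES_QA = 0; EF_QA = 2
ES_Packaging design = 0; EF_Packaging design = 7
ES_Regulatory filing = 7; EF_Regulatory filing = 7+13 = 20
ES_Marketing collateral = 7; EF_Marketing collateral = 7+14 = 21
ES_Sales training = max(EF_Supplier sourcing=3, EF_Packaging design=7) = 7; EF_Sales training = 7+8 = 15
ES_Distribution setup = max(EF_Supplier sourcing=3, EF_Pilot run=3, EF_QA=2, EF_Regulatory filing=20, EF_Marketing collateral=21, EF_Sales training=15) = 21; EF_Distribution setup = 21+13 = 34
Expected project duration μ = 34 days. Critical path: Packaging design → Marketing collateral → Distribution setup.

Variance along critical path = 5.444 + 0.111 + 7.111 = 12.667
σ = √12.667 = 3.559 days

3.56 days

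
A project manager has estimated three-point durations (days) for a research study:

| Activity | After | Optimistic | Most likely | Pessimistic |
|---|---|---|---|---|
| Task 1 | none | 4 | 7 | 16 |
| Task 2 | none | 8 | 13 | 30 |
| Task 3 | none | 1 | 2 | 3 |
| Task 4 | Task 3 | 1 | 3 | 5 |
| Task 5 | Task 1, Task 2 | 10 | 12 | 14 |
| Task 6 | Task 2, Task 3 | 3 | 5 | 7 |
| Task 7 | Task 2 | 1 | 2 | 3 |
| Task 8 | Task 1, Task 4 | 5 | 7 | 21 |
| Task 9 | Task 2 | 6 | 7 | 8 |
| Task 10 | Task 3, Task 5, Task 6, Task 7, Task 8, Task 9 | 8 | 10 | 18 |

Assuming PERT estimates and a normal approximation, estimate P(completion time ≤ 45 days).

0.957

te_Task 1 = (4 + 4·7 + 16)/6 = 48/6 = 8; σ²_Task 1 = ((16−4)/6)² = 4.000
te_Task 2 = (8 + 4·13 + 30)/6 = 90/6 = 15; σ²_Task 2 = ((30−8)/6)² = 13.444
te_Task 3 = (1 + 4·2 + 3)/6 = 12/6 = 2; σ²_Task 3 = ((3−1)/6)² = 0.111
te_Task 4 = (1 + 4·3 + 5)/6 = 18/6 = 3; σ²_Task 4 = ((5−1)/6)² = 0.444
te_Task 5 = (10 + 4·12 + 14)/6 = 72/6 = 12; σ²_Task 5 = ((14−10)/6)² = 0.444
te_Task 6 = (3 + 4·5 + 7)/6 = 30/6 = 5; σ²_Task 6 = ((7−3)/6)² = 0.444
te_Task 7 = (1 + 4·2 + 3)/6 = 12/6 = 2; σ²_Task 7 = ((3−1)/6)² = 0.111
te_Task 8 = (5 + 4·7 + 21)/6 = 54/6 = 9; σ²_Task 8 = ((21−5)/6)² = 7.111
te_Task 9 = (6 + 4·7 + 8)/6 = 42/6 = 7; σ²_Task 9 = ((8−6)/6)² = 0.111
te_Task 10 = (8 + 4·10 + 18)/6 = 66/6 = 11; σ²_Task 10 = ((18−8)/6)² = 2.778

Forward pass:
ES_Task 1 = 0; EF_Task 1 = 8
ES_Task 2 = 0; EF_Task 2 = 15
ES_Task 3 = 0; EF_Task 3 = 2
ES_Task 4 = 2; EF_Task 4 = 2+3 = 5
ES_Task 5 = max(EF_Task 1=8, EF_Task 2=15) = 15; EF_Task 5 = 15+12 = 27
ES_Task 6 = max(EF_Task 2=15, EF_Task 3=2) = 15; EF_Task 6 = 15+5 = 20
ES_Task 7 = 15; EF_Task 7 = 15+2 = 17
ES_Task 8 = max(EF_Task 1=8, EF_Task 4=5) = 8; EF_Task 8 = 8+9 = 17
ES_Task 9 = 15; EF_Task 9 = 15+7 = 22
ES_Task 10 = max(EF_Task 3=2, EF_Task 5=27, EF_Task 6=20, EF_Task 7=17, EF_Task 8=17, EF_Task 9=22) = 27; EF_Task 10 = 27+11 = 38
Expected project duration μ = 38 days. Critical path: Task 2 → Task 5 → Task 10.

Variance along critical path = 13.444 + 0.444 + 2.778 = 16.667; σ = √16.667 = 4.082 days.
Z = (45 − 38) / 4.082 = 1.715
P(T ≤ 45) = Φ(1.715) ≈ 0.957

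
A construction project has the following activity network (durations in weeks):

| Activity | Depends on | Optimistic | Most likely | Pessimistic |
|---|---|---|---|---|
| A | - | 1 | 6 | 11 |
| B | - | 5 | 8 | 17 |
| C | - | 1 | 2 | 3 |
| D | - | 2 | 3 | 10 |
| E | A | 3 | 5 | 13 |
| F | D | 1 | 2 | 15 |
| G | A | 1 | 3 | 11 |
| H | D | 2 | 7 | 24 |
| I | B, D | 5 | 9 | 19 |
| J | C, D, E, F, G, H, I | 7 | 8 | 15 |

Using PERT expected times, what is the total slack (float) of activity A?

te_A = (1 + 4·6 + 11)/6 = 36/6 = 6
te_B = (5 + 4·8 + 17)/6 = 54/6 = 9
te_C = (1 + 4·2 + 3)/6 = 12/6 = 2
te_D = (2 + 4·3 + 10)/6 = 24/6 = 4
te_E = (3 + 4·5 + 13)/6 = 36/6 = 6
te_F = (1 + 4·2 + 15)/6 = 24/6 = 4
te_G = (1 + 4·3 + 11)/6 = 24/6 = 4
te_H = (2 + 4·7 + 24)/6 = 54/6 = 9
te_I = (5 + 4·9 + 19)/6 = 60/6 = 10
te_J = (7 + 4·8 + 15)/6 = 54/6 = 9

Forward pass:
ES_A = 0; EF_A = 6
ES_B = 0; EF_B = 9
ES_C = 0; EF_C = 2
ES_D = 0; EF_D = 4
ES_E = 6; EF_E = 6+6 = 12
ES_F = 4; EF_F = 4+4 = 8
ES_G = 6; EF_G = 6+4 = 10
ES_H = 4; EF_H = 4+9 = 13
ES_I = max(EF_B=9, EF_D=4) = 9; EF_I = 9+10 = 19
ES_J = max(EF_C=2, EF_D=4, EF_E=12, EF_F=8, EF_G=10, EF_H=13, EF_I=19) = 19; EF_J = 19+9 = 28
Expected project duration μ = 28 weeks. Critical path: B → I → J.

Backward pass:
LF_J = 28; LS_J = 28−9 = 19
LF_I = LS_J = 19; LS_I = 19−10 = 9
LF_H = LS_J = 19; LS_H = 19−9 = 10
LF_G = LS_J = 19; LS_G = 19−4 = 15
LF_F = LS_J = 19; LS_F = 19−4 = 15
LF_E = LS_J = 19; LS_E = 19−6 = 13
LF_D = min(LS_F=15, LS_H=10, LS_I=9, LS_J=19) = 9; LS_D = 9−4 = 5
LF_C = LS_J = 19; LS_C = 19−2 = 17
LF_B = LS_I = 9; LS_B = 9−9 = 0
LF_A = min(LS_E=13, LS_G=15) = 13; LS_A = 13−6 = 7
Slack_A = LS_A − ES_A = 7 − 0 = 7

7 weeks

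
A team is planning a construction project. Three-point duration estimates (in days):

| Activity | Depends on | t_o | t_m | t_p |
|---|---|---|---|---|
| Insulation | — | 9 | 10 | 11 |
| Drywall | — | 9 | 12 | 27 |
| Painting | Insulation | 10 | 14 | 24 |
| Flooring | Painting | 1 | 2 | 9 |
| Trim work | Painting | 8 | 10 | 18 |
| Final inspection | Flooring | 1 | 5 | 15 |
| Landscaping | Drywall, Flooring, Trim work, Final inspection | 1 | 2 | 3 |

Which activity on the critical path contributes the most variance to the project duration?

te_Insulation = (9 + 4·10 + 11)/6 = 60/6 = 10; σ²_Insulation = ((11−9)/6)² = 0.111
te_Drywall = (9 + 4·12 + 27)/6 = 84/6 = 14; σ²_Drywall = ((27−9)/6)² = 9.000
te_Painting = (10 + 4·14 + 24)/6 = 90/6 = 15; σ²_Painting = ((24−10)/6)² = 5.444
te_Flooring = (1 + 4·2 + 9)/6 = 18/6 = 3; σ²_Flooring = ((9−1)/6)² = 1.778
te_Trim work = (8 + 4·10 + 18)/6 = 66/6 = 11; σ²_Trim work = ((18−8)/6)² = 2.778
te_Final inspection = (1 + 4·5 + 15)/6 = 36/6 = 6; σ²_Final inspection = ((15−1)/6)² = 5.444
te_Landscaping = (1 + 4·2 + 3)/6 = 12/6 = 2; σ²_Landscaping = ((3−1)/6)² = 0.111

Forward pass:
ES_Insulation = 0; EF_Insulation = 10
ES_Drywall = 0; EF_Drywall = 14
ES_Painting = 10; EF_Painting = 10+15 = 25
ES_Flooring = 25; EF_Flooring = 25+3 = 28
ES_Trim work = 25; EF_Trim work = 25+11 = 36
ES_Final inspection = 28; EF_Final inspection = 28+6 = 34
ES_Landscaping = max(EF_Drywall=14, EF_Flooring=28, EF_Trim work=36, EF_Final inspection=34) = 36; EF_Landscaping = 36+2 = 38
Expected project duration μ = 38 days. Critical path: Insulation → Painting → Trim work → Landscaping.

Variances on critical path: σ²_Insulation=0.111, σ²_Painting=5.444, σ²_Trim work=2.778, σ²_Landscaping=0.111.
Largest is σ²_Painting = 5.444.

Painting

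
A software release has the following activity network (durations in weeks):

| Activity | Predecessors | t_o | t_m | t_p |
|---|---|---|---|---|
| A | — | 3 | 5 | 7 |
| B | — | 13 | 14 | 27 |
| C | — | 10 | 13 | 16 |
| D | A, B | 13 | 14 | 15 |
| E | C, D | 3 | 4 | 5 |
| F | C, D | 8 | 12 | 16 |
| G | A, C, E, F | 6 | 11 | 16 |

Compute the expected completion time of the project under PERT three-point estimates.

te_A = (3 + 4·5 + 7)/6 = 30/6 = 5
te_B = (13 + 4·14 + 27)/6 = 96/6 = 16
te_C = (10 + 4·13 + 16)/6 = 78/6 = 13
te_D = (13 + 4·14 + 15)/6 = 84/6 = 14
te_E = (3 + 4·4 + 5)/6 = 24/6 = 4
te_F = (8 + 4·12 + 16)/6 = 72/6 = 12
te_G = (6 + 4·11 + 16)/6 = 66/6 = 11

Forward pass:
ES_A = 0; EF_A = 5
ES_B = 0; EF_B = 16
ES_C = 0; EF_C = 13
ES_D = max(EF_A=5, EF_B=16) = 16; EF_D = 16+14 = 30
ES_E = max(EF_C=13, EF_D=30) = 30; EF_E = 30+4 = 34
ES_F = max(EF_C=13, EF_D=30) = 30; EF_F = 30+12 = 42
ES_G = max(EF_A=5, EF_C=13, EF_E=34, EF_F=42) = 42; EF_G = 42+11 = 53
Expected project duration μ = 53 weeks. Critical path: B → D → F → G.

53 weeks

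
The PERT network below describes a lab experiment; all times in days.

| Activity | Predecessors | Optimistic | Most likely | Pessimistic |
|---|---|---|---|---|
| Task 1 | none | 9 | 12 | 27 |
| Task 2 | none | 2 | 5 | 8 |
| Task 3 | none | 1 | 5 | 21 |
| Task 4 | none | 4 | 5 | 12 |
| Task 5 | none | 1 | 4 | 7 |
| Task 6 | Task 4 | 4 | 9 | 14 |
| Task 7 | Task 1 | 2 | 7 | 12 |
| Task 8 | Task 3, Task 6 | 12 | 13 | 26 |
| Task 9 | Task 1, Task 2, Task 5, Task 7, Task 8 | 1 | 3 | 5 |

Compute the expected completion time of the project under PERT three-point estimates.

33 days

te_Task 1 = (9 + 4·12 + 27)/6 = 84/6 = 14
te_Task 2 = (2 + 4·5 + 8)/6 = 30/6 = 5
te_Task 3 = (1 + 4·5 + 21)/6 = 42/6 = 7
te_Task 4 = (4 + 4·5 + 12)/6 = 36/6 = 6
te_Task 5 = (1 + 4·4 + 7)/6 = 24/6 = 4
te_Task 6 = (4 + 4·9 + 14)/6 = 54/6 = 9
te_Task 7 = (2 + 4·7 + 12)/6 = 42/6 = 7
te_Task 8 = (12 + 4·13 + 26)/6 = 90/6 = 15
te_Task 9 = (1 + 4·3 + 5)/6 = 18/6 = 3

Forward pass:
ES_Task 1 = 0; EF_Task 1 = 14
ES_Task 2 = 0; EF_Task 2 = 5
ES_Task 3 = 0; EF_Task 3 = 7
ES_Task 4 = 0; EF_Task 4 = 6
ES_Task 5 = 0; EF_Task 5 = 4
ES_Task 6 = 6; EF_Task 6 = 6+9 = 15
ES_Task 7 = 14; EF_Task 7 = 14+7 = 21
ES_Task 8 = max(EF_Task 3=7, EF_Task 6=15) = 15; EF_Task 8 = 15+15 = 30
ES_Task 9 = max(EF_Task 1=14, EF_Task 2=5, EF_Task 5=4, EF_Task 7=21, EF_Task 8=30) = 30; EF_Task 9 = 30+3 = 33
Expected project duration μ = 33 days. Critical path: Task 4 → Task 6 → Task 8 → Task 9.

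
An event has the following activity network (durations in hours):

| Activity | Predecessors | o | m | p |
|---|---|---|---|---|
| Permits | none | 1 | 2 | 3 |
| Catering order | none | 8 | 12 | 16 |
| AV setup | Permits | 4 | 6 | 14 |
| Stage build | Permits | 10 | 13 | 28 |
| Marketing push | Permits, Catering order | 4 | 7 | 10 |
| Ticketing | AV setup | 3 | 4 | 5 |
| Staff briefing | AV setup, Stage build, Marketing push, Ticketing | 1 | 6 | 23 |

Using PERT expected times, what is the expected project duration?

27 hours

te_Permits = (1 + 4·2 + 3)/6 = 12/6 = 2
te_Catering order = (8 + 4·12 + 16)/6 = 72/6 = 12
te_AV setup = (4 + 4·6 + 14)/6 = 42/6 = 7
te_Stage build = (10 + 4·13 + 28)/6 = 90/6 = 15
te_Marketing push = (4 + 4·7 + 10)/6 = 42/6 = 7
te_Ticketing = (3 + 4·4 + 5)/6 = 24/6 = 4
te_Staff briefing = (1 + 4·6 + 23)/6 = 48/6 = 8

Forward pass:
ES_Permits = 0; EF_Permits = 2
ES_Catering order = 0; EF_Catering order = 12
ES_AV setup = 2; EF_AV setup = 2+7 = 9
ES_Stage build = 2; EF_Stage build = 2+15 = 17
ES_Marketing push = max(EF_Permits=2, EF_Catering order=12) = 12; EF_Marketing push = 12+7 = 19
ES_Ticketing = 9; EF_Ticketing = 9+4 = 13
ES_Staff briefing = max(EF_AV setup=9, EF_Stage build=17, EF_Marketing push=19, EF_Ticketing=13) = 19; EF_Staff briefing = 19+8 = 27
Expected project duration μ = 27 hours. Critical path: Catering order → Marketing push → Staff briefing.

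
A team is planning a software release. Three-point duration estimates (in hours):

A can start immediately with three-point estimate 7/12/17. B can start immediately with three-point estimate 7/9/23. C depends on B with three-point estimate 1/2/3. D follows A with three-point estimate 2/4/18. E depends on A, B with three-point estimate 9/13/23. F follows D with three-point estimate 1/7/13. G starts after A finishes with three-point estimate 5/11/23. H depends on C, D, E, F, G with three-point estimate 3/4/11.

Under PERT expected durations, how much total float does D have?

te_A = (7 + 4·12 + 17)/6 = 72/6 = 12
te_B = (7 + 4·9 + 23)/6 = 66/6 = 11
te_C = (1 + 4·2 + 3)/6 = 12/6 = 2
te_D = (2 + 4·4 + 18)/6 = 36/6 = 6
te_E = (9 + 4·13 + 23)/6 = 84/6 = 14
te_F = (1 + 4·7 + 13)/6 = 42/6 = 7
te_G = (5 + 4·11 + 23)/6 = 72/6 = 12
te_H = (3 + 4·4 + 11)/6 = 30/6 = 5

Forward pass:
ES_A = 0; EF_A = 12
ES_B = 0; EF_B = 11
ES_C = 11; EF_C = 11+2 = 13
ES_D = 12; EF_D = 12+6 = 18
ES_E = max(EF_A=12, EF_B=11) = 12; EF_E = 12+14 = 26
ES_F = 18; EF_F = 18+7 = 25
ES_G = 12; EF_G = 12+12 = 24
ES_H = max(EF_C=13, EF_D=18, EF_E=26, EF_F=25, EF_G=24) = 26; EF_H = 26+5 = 31
Expected project duration μ = 31 hours. Critical path: A → E → H.

Backward pass:
LF_H = 31; LS_H = 31−5 = 26
LF_G = LS_H = 26; LS_G = 26−12 = 14
LF_F = LS_H = 26; LS_F = 26−7 = 19
LF_E = LS_H = 26; LS_E = 26−14 = 12
LF_D = min(LS_F=19, LS_H=26) = 19; LS_D = 19−6 = 13
LF_C = LS_H = 26; LS_C = 26−2 = 24
LF_B = min(LS_C=24, LS_E=12) = 12; LS_B = 12−11 = 1
LF_A = min(LS_D=13, LS_E=12, LS_G=14) = 12; LS_A = 12−12 = 0
Slack_D = LS_D − ES_D = 13 − 12 = 1

1 hours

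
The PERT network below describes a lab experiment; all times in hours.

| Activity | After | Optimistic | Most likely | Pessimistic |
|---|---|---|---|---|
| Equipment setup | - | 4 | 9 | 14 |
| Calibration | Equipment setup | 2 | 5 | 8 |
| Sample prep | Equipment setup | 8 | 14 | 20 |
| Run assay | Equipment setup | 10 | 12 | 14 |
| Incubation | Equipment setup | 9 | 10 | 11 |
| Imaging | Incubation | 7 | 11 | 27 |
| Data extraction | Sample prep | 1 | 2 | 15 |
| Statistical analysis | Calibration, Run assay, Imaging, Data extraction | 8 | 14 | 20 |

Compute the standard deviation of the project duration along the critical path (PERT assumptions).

4.24 hours

te_Equipment setup = (4 + 4·9 + 14)/6 = 54/6 = 9; σ²_Equipment setup = ((14−4)/6)² = 2.778
te_Calibration = (2 + 4·5 + 8)/6 = 30/6 = 5; σ²_Calibration = ((8−2)/6)² = 1.000
te_Sample prep = (8 + 4·14 + 20)/6 = 84/6 = 14; σ²_Sample prep = ((20−8)/6)² = 4.000
te_Run assay = (10 + 4·12 + 14)/6 = 72/6 = 12; σ²_Run assay = ((14−10)/6)² = 0.444
te_Incubation = (9 + 4·10 + 11)/6 = 60/6 = 10; σ²_Incubation = ((11−9)/6)² = 0.111
te_Imaging = (7 + 4·11 + 27)/6 = 78/6 = 13; σ²_Imaging = ((27−7)/6)² = 11.111
te_Data extraction = (1 + 4·2 + 15)/6 = 24/6 = 4; σ²_Data extraction = ((15−1)/6)² = 5.444
te_Statistical analysis = (8 + 4·14 + 20)/6 = 84/6 = 14; σ²_Statistical analysis = ((20−8)/6)² = 4.000

Forward pass:
ES_Equipment setup = 0; EF_Equipment setup = 9
ES_Calibration = 9; EF_Calibration = 9+5 = 14
ES_Sample prep = 9; EF_Sample prep = 9+14 = 23
ES_Run assay = 9; EF_Run assay = 9+12 = 21
ES_Incubation = 9; EF_Incubation = 9+10 = 19
ES_Imaging = 19; EF_Imaging = 19+13 = 32
ES_Data extraction = 23; EF_Data extraction = 23+4 = 27
ES_Statistical analysis = max(EF_Calibration=14, EF_Run assay=21, EF_Imaging=32, EF_Data extraction=27) = 32; EF_Statistical analysis = 32+14 = 46
Expected project duration μ = 46 hours. Critical path: Equipment setup → Incubation → Imaging → Statistical analysis.

Variance along critical path = 2.778 + 0.111 + 11.111 + 4.000 = 18.000
σ = √18.000 = 4.243 hours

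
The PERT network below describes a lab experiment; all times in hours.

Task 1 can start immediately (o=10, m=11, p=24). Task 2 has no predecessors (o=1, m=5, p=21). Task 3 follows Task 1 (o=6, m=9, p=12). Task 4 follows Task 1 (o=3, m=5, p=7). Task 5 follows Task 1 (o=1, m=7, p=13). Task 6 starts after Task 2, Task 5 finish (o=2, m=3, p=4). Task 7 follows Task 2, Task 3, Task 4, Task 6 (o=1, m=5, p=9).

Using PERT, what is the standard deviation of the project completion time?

te_Task 1 = (10 + 4·11 + 24)/6 = 78/6 = 13; σ²_Task 1 = ((24−10)/6)² = 5.444
te_Task 2 = (1 + 4·5 + 21)/6 = 42/6 = 7; σ²_Task 2 = ((21−1)/6)² = 11.111
te_Task 3 = (6 + 4·9 + 12)/6 = 54/6 = 9; σ²_Task 3 = ((12−6)/6)² = 1.000
te_Task 4 = (3 + 4·5 + 7)/6 = 30/6 = 5; σ²_Task 4 = ((7−3)/6)² = 0.444
te_Task 5 = (1 + 4·7 + 13)/6 = 42/6 = 7; σ²_Task 5 = ((13−1)/6)² = 4.000
te_Task 6 = (2 + 4·3 + 4)/6 = 18/6 = 3; σ²_Task 6 = ((4−2)/6)² = 0.111
te_Task 7 = (1 + 4·5 + 9)/6 = 30/6 = 5; σ²_Task 7 = ((9−1)/6)² = 1.778

Forward pass:
ES_Task 1 = 0; EF_Task 1 = 13
ES_Task 2 = 0; EF_Task 2 = 7
ES_Task 3 = 13; EF_Task 3 = 13+9 = 22
ES_Task 4 = 13; EF_Task 4 = 13+5 = 18
ES_Task 5 = 13; EF_Task 5 = 13+7 = 20
ES_Task 6 = max(EF_Task 2=7, EF_Task 5=20) = 20; EF_Task 6 = 20+3 = 23
ES_Task 7 = max(EF_Task 2=7, EF_Task 3=22, EF_Task 4=18, EF_Task 6=23) = 23; EF_Task 7 = 23+5 = 28
Expected project duration μ = 28 hours. Critical path: Task 1 → Task 5 → Task 6 → Task 7.

Variance along critical path = 5.444 + 4.000 + 0.111 + 1.778 = 11.333
σ = √11.333 = 3.367 hours

3.37 hours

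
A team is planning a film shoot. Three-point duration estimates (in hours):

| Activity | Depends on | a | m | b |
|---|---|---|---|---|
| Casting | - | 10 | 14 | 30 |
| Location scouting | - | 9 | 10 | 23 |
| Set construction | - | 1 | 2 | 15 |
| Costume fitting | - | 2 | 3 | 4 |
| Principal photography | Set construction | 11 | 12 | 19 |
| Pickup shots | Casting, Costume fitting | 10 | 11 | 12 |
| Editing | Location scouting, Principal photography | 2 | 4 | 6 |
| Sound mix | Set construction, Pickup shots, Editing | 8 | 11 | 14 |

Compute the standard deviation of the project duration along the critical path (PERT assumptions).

te_Casting = (10 + 4·14 + 30)/6 = 96/6 = 16; σ²_Casting = ((30−10)/6)² = 11.111
te_Location scouting = (9 + 4·10 + 23)/6 = 72/6 = 12; σ²_Location scouting = ((23−9)/6)² = 5.444
te_Set construction = (1 + 4·2 + 15)/6 = 24/6 = 4; σ²_Set construction = ((15−1)/6)² = 5.444
te_Costume fitting = (2 + 4·3 + 4)/6 = 18/6 = 3; σ²_Costume fitting = ((4−2)/6)² = 0.111
te_Principal photography = (11 + 4·12 + 19)/6 = 78/6 = 13; σ²_Principal photography = ((19−11)/6)² = 1.778
te_Pickup shots = (10 + 4·11 + 12)/6 = 66/6 = 11; σ²_Pickup shots = ((12−10)/6)² = 0.111
te_Editing = (2 + 4·4 + 6)/6 = 24/6 = 4; σ²_Editing = ((6−2)/6)² = 0.444
te_Sound mix = (8 + 4·11 + 14)/6 = 66/6 = 11; σ²_Sound mix = ((14−8)/6)² = 1.000

Forward pass:
ES_Casting = 0; EF_Casting = 16
ES_Location scouting = 0; EF_Location scouting = 12
ES_Set construction = 0; EF_Set construction = 4
ES_Costume fitting = 0; EF_Costume fitting = 3
ES_Principal photography = 4; EF_Principal photography = 4+13 = 17
ES_Pickup shots = max(EF_Casting=16, EF_Costume fitting=3) = 16; EF_Pickup shots = 16+11 = 27
ES_Editing = max(EF_Location scouting=12, EF_Principal photography=17) = 17; EF_Editing = 17+4 = 21
ES_Sound mix = max(EF_Set construction=4, EF_Pickup shots=27, EF_Editing=21) = 27; EF_Sound mix = 27+11 = 38
Expected project duration μ = 38 hours. Critical path: Casting → Pickup shots → Sound mix.

Variance along critical path = 11.111 + 0.111 + 1.000 = 12.222
σ = √12.222 = 3.496 hours

3.50 hours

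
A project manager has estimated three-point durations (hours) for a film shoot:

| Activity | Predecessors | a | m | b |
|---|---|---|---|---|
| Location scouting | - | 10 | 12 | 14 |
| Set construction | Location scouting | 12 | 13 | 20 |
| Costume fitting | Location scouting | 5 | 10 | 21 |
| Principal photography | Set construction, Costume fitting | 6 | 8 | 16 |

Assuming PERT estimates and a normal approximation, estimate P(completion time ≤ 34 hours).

te_Location scouting = (10 + 4·12 + 14)/6 = 72/6 = 12; σ²_Location scouting = ((14−10)/6)² = 0.444
te_Set construction = (12 + 4·13 + 20)/6 = 84/6 = 14; σ²_Set construction = ((20−12)/6)² = 1.778
te_Costume fitting = (5 + 4·10 + 21)/6 = 66/6 = 11; σ²_Costume fitting = ((21−5)/6)² = 7.111
te_Principal photography = (6 + 4·8 + 16)/6 = 54/6 = 9; σ²_Principal photography = ((16−6)/6)² = 2.778

Forward pass:
ES_Location scouting = 0; EF_Location scouting = 12
ES_Set construction = 12; EF_Set construction = 12+14 = 26
ES_Costume fitting = 12; EF_Costume fitting = 12+11 = 23
ES_Principal photography = max(EF_Set construction=26, EF_Costume fitting=23) = 26; EF_Principal photography = 26+9 = 35
Expected project duration μ = 35 hours. Critical path: Location scouting → Set construction → Principal photography.

Variance along critical path = 0.444 + 1.778 + 2.778 = 5.000; σ = √5.000 = 2.236 hours.
Z = (34 − 35) / 2.236 = -0.447
P(T ≤ 34) = Φ(-0.447) ≈ 0.327

0.327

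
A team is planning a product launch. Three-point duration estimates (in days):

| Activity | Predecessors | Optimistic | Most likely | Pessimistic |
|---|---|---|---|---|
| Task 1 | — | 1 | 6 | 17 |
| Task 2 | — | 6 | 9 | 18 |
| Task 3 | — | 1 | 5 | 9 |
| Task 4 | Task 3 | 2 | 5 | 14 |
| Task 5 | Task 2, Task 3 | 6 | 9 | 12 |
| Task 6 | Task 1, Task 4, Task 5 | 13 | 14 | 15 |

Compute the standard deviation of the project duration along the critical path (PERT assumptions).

te_Task 1 = (1 + 4·6 + 17)/6 = 42/6 = 7; σ²_Task 1 = ((17−1)/6)² = 7.111
te_Task 2 = (6 + 4·9 + 18)/6 = 60/6 = 10; σ²_Task 2 = ((18−6)/6)² = 4.000
te_Task 3 = (1 + 4·5 + 9)/6 = 30/6 = 5; σ²_Task 3 = ((9−1)/6)² = 1.778
te_Task 4 = (2 + 4·5 + 14)/6 = 36/6 = 6; σ²_Task 4 = ((14−2)/6)² = 4.000
te_Task 5 = (6 + 4·9 + 12)/6 = 54/6 = 9; σ²_Task 5 = ((12−6)/6)² = 1.000
te_Task 6 = (13 + 4·14 + 15)/6 = 84/6 = 14; σ²_Task 6 = ((15−13)/6)² = 0.111

Forward pass:
ES_Task 1 = 0; EF_Task 1 = 7
ES_Task 2 = 0; EF_Task 2 = 10
ES_Task 3 = 0; EF_Task 3 = 5
ES_Task 4 = 5; EF_Task 4 = 5+6 = 11
ES_Task 5 = max(EF_Task 2=10, EF_Task 3=5) = 10; EF_Task 5 = 10+9 = 19
ES_Task 6 = max(EF_Task 1=7, EF_Task 4=11, EF_Task 5=19) = 19; EF_Task 6 = 19+14 = 33
Expected project duration μ = 33 days. Critical path: Task 2 → Task 5 → Task 6.

Variance along critical path = 4.000 + 1.000 + 0.111 = 5.111
σ = √5.111 = 2.261 days

2.26 days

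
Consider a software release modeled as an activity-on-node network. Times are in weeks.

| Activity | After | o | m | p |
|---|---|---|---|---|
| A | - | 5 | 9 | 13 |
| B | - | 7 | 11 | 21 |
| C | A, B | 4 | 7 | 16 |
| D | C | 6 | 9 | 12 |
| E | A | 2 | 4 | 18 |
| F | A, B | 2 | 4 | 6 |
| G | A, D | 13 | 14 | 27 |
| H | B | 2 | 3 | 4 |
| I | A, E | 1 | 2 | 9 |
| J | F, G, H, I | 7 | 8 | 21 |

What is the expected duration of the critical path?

te_A = (5 + 4·9 + 13)/6 = 54/6 = 9
te_B = (7 + 4·11 + 21)/6 = 72/6 = 12
te_C = (4 + 4·7 + 16)/6 = 48/6 = 8
te_D = (6 + 4·9 + 12)/6 = 54/6 = 9
te_E = (2 + 4·4 + 18)/6 = 36/6 = 6
te_F = (2 + 4·4 + 6)/6 = 24/6 = 4
te_G = (13 + 4·14 + 27)/6 = 96/6 = 16
te_H = (2 + 4·3 + 4)/6 = 18/6 = 3
te_I = (1 + 4·2 + 9)/6 = 18/6 = 3
te_J = (7 + 4·8 + 21)/6 = 60/6 = 10

Forward pass:
ES_A = 0; EF_A = 9
ES_B = 0; EF_B = 12
ES_C = max(EF_A=9, EF_B=12) = 12; EF_C = 12+8 = 20
ES_D = 20; EF_D = 20+9 = 29
ES_E = 9; EF_E = 9+6 = 15
ES_F = max(EF_A=9, EF_B=12) = 12; EF_F = 12+4 = 16
ES_G = max(EF_A=9, EF_D=29) = 29; EF_G = 29+16 = 45
ES_H = 12; EF_H = 12+3 = 15
ES_I = max(EF_A=9, EF_E=15) = 15; EF_I = 15+3 = 18
ES_J = max(EF_F=16, EF_G=45, EF_H=15, EF_I=18) = 45; EF_J = 45+10 = 55
Expected project duration μ = 55 weeks. Critical path: B → C → D → G → J.

55 weeks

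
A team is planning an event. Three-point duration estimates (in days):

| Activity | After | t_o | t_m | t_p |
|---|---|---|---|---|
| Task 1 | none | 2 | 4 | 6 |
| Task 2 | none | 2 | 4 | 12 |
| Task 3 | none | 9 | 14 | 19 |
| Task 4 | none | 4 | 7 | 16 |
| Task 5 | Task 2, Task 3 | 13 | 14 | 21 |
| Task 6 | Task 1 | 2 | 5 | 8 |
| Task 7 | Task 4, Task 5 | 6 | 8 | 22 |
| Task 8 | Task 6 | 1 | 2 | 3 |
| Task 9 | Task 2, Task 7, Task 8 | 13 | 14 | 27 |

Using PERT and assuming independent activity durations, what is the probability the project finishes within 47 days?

te_Task 1 = (2 + 4·4 + 6)/6 = 24/6 = 4; σ²_Task 1 = ((6−2)/6)² = 0.444
te_Task 2 = (2 + 4·4 + 12)/6 = 30/6 = 5; σ²_Task 2 = ((12−2)/6)² = 2.778
te_Task 3 = (9 + 4·14 + 19)/6 = 84/6 = 14; σ²_Task 3 = ((19−9)/6)² = 2.778
te_Task 4 = (4 + 4·7 + 16)/6 = 48/6 = 8; σ²_Task 4 = ((16−4)/6)² = 4.000
te_Task 5 = (13 + 4·14 + 21)/6 = 90/6 = 15; σ²_Task 5 = ((21−13)/6)² = 1.778
te_Task 6 = (2 + 4·5 + 8)/6 = 30/6 = 5; σ²_Task 6 = ((8−2)/6)² = 1.000
te_Task 7 = (6 + 4·8 + 22)/6 = 60/6 = 10; σ²_Task 7 = ((22−6)/6)² = 7.111
te_Task 8 = (1 + 4·2 + 3)/6 = 12/6 = 2; σ²_Task 8 = ((3−1)/6)² = 0.111
te_Task 9 = (13 + 4·14 + 27)/6 = 96/6 = 16; σ²_Task 9 = ((27−13)/6)² = 5.444

Forward pass:
ES_Task 1 = 0; EF_Task 1 = 4
ES_Task 2 = 0; EF_Task 2 = 5
ES_Task 3 = 0; EF_Task 3 = 14
ES_Task 4 = 0; EF_Task 4 = 8
ES_Task 5 = max(EF_Task 2=5, EF_Task 3=14) = 14; EF_Task 5 = 14+15 = 29
ES_Task 6 = 4; EF_Task 6 = 4+5 = 9
ES_Task 7 = max(EF_Task 4=8, EF_Task 5=29) = 29; EF_Task 7 = 29+10 = 39
ES_Task 8 = 9; EF_Task 8 = 9+2 = 11
ES_Task 9 = max(EF_Task 2=5, EF_Task 7=39, EF_Task 8=11) = 39; EF_Task 9 = 39+16 = 55
Expected project duration μ = 55 days. Critical path: Task 3 → Task 5 → Task 7 → Task 9.

Variance along critical path = 2.778 + 1.778 + 7.111 + 5.444 = 17.111; σ = √17.111 = 4.137 days.
Z = (47 − 55) / 4.137 = -1.934
P(T ≤ 47) = Φ(-1.934) ≈ 0.027

0.027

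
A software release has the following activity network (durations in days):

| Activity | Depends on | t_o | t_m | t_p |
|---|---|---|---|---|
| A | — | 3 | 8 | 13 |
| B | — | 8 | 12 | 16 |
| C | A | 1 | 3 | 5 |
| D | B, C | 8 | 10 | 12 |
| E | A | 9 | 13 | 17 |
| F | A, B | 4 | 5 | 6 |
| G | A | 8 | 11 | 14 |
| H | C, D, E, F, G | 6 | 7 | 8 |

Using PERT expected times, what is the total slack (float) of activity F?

5 days

te_A = (3 + 4·8 + 13)/6 = 48/6 = 8
te_B = (8 + 4·12 + 16)/6 = 72/6 = 12
te_C = (1 + 4·3 + 5)/6 = 18/6 = 3
te_D = (8 + 4·10 + 12)/6 = 60/6 = 10
te_E = (9 + 4·13 + 17)/6 = 78/6 = 13
te_F = (4 + 4·5 + 6)/6 = 30/6 = 5
te_G = (8 + 4·11 + 14)/6 = 66/6 = 11
te_H = (6 + 4·7 + 8)/6 = 42/6 = 7

Forward pass:
ES_A = 0; EF_A = 8
ES_B = 0; EF_B = 12
ES_C = 8; EF_C = 8+3 = 11
ES_D = max(EF_B=12, EF_C=11) = 12; EF_D = 12+10 = 22
ES_E = 8; EF_E = 8+13 = 21
ES_F = max(EF_A=8, EF_B=12) = 12; EF_F = 12+5 = 17
ES_G = 8; EF_G = 8+11 = 19
ES_H = max(EF_C=11, EF_D=22, EF_E=21, EF_F=17, EF_G=19) = 22; EF_H = 22+7 = 29
Expected project duration μ = 29 days. Critical path: B → D → H.

Backward pass:
LF_H = 29; LS_H = 29−7 = 22
LF_G = LS_H = 22; LS_G = 22−11 = 11
LF_F = LS_H = 22; LS_F = 22−5 = 17
LF_E = LS_H = 22; LS_E = 22−13 = 9
LF_D = LS_H = 22; LS_D = 22−10 = 12
LF_C = min(LS_D=12, LS_H=22) = 12; LS_C = 12−3 = 9
LF_B = min(LS_D=12, LS_F=17) = 12; LS_B = 12−12 = 0
LF_A = min(LS_C=9, LS_E=9, LS_F=17, LS_G=11) = 9; LS_A = 9−8 = 1
Slack_F = LS_F − ES_F = 17 − 12 = 5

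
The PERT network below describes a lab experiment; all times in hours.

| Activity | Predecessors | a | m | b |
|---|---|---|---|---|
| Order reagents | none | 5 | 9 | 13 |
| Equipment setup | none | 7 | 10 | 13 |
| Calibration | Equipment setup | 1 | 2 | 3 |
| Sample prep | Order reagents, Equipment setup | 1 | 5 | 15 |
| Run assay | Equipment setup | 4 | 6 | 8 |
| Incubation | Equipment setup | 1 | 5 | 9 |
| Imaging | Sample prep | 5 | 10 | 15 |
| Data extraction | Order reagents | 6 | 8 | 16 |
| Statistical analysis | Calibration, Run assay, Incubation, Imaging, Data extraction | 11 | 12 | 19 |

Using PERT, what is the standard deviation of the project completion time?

3.32 hours

te_Order reagents = (5 + 4·9 + 13)/6 = 54/6 = 9; σ²_Order reagents = ((13−5)/6)² = 1.778
te_Equipment setup = (7 + 4·10 + 13)/6 = 60/6 = 10; σ²_Equipment setup = ((13−7)/6)² = 1.000
te_Calibration = (1 + 4·2 + 3)/6 = 12/6 = 2; σ²_Calibration = ((3−1)/6)² = 0.111
te_Sample prep = (1 + 4·5 + 15)/6 = 36/6 = 6; σ²_Sample prep = ((15−1)/6)² = 5.444
te_Run assay = (4 + 4·6 + 8)/6 = 36/6 = 6; σ²_Run assay = ((8−4)/6)² = 0.444
te_Incubation = (1 + 4·5 + 9)/6 = 30/6 = 5; σ²_Incubation = ((9−1)/6)² = 1.778
te_Imaging = (5 + 4·10 + 15)/6 = 60/6 = 10; σ²_Imaging = ((15−5)/6)² = 2.778
te_Data extraction = (6 + 4·8 + 16)/6 = 54/6 = 9; σ²_Data extraction = ((16−6)/6)² = 2.778
te_Statistical analysis = (11 + 4·12 + 19)/6 = 78/6 = 13; σ²_Statistical analysis = ((19−11)/6)² = 1.778

Forward pass:
ES_Order reagents = 0; EF_Order reagents = 9
ES_Equipment setup = 0; EF_Equipment setup = 10
ES_Calibration = 10; EF_Calibration = 10+2 = 12
ES_Sample prep = max(EF_Order reagents=9, EF_Equipment setup=10) = 10; EF_Sample prep = 10+6 = 16
ES_Run assay = 10; EF_Run assay = 10+6 = 16
ES_Incubation = 10; EF_Incubation = 10+5 = 15
ES_Imaging = 16; EF_Imaging = 16+10 = 26
ES_Data extraction = 9; EF_Data extraction = 9+9 = 18
ES_Statistical analysis = max(EF_Calibration=12, EF_Run assay=16, EF_Incubation=15, EF_Imaging=26, EF_Data extraction=18) = 26; EF_Statistical analysis = 26+13 = 39
Expected project duration μ = 39 hours. Critical path: Equipment setup → Sample prep → Imaging → Statistical analysis.

Variance along critical path = 1.000 + 5.444 + 2.778 + 1.778 = 11.000
σ = √11.000 = 3.317 hours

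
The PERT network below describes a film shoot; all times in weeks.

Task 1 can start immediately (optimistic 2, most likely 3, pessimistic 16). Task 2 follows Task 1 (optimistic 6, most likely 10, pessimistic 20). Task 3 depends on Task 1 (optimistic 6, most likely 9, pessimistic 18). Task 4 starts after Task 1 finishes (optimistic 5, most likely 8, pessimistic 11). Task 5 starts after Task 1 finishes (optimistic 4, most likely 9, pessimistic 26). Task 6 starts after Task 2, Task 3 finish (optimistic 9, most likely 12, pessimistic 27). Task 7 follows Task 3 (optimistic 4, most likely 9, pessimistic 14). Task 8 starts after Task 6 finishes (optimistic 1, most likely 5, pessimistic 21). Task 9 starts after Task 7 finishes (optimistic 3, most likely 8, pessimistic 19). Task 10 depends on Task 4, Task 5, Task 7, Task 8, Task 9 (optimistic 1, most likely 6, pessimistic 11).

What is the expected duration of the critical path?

te_Task 1 = (2 + 4·3 + 16)/6 = 30/6 = 5
te_Task 2 = (6 + 4·10 + 20)/6 = 66/6 = 11
te_Task 3 = (6 + 4·9 + 18)/6 = 60/6 = 10
te_Task 4 = (5 + 4·8 + 11)/6 = 48/6 = 8
te_Task 5 = (4 + 4·9 + 26)/6 = 66/6 = 11
te_Task 6 = (9 + 4·12 + 27)/6 = 84/6 = 14
te_Task 7 = (4 + 4·9 + 14)/6 = 54/6 = 9
te_Task 8 = (1 + 4·5 + 21)/6 = 42/6 = 7
te_Task 9 = (3 + 4·8 + 19)/6 = 54/6 = 9
te_Task 10 = (1 + 4·6 + 11)/6 = 36/6 = 6

Forward pass:
ES_Task 1 = 0; EF_Task 1 = 5
ES_Task 2 = 5; EF_Task 2 = 5+11 = 16
ES_Task 3 = 5; EF_Task 3 = 5+10 = 15
ES_Task 4 = 5; EF_Task 4 = 5+8 = 13
ES_Task 5 = 5; EF_Task 5 = 5+11 = 16
ES_Task 6 = max(EF_Task 2=16, EF_Task 3=15) = 16; EF_Task 6 = 16+14 = 30
ES_Task 7 = 15; EF_Task 7 = 15+9 = 24
ES_Task 8 = 30; EF_Task 8 = 30+7 = 37
ES_Task 9 = 24; EF_Task 9 = 24+9 = 33
ES_Task 10 = max(EF_Task 4=13, EF_Task 5=16, EF_Task 7=24, EF_Task 8=37, EF_Task 9=33) = 37; EF_Task 10 = 37+6 = 43
Expected project duration μ = 43 weeks. Critical path: Task 1 → Task 2 → Task 6 → Task 8 → Task 10.

43 weeks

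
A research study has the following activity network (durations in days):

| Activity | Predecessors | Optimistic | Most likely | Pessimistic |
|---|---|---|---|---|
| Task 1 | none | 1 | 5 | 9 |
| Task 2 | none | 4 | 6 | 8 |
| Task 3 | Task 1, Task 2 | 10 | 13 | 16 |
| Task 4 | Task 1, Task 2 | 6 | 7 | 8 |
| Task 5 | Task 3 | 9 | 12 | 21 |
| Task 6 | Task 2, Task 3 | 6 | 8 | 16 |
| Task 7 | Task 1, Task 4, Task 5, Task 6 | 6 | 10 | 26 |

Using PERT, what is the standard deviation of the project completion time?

te_Task 1 = (1 + 4·5 + 9)/6 = 30/6 = 5; σ²_Task 1 = ((9−1)/6)² = 1.778
te_Task 2 = (4 + 4·6 + 8)/6 = 36/6 = 6; σ²_Task 2 = ((8−4)/6)² = 0.444
te_Task 3 = (10 + 4·13 + 16)/6 = 78/6 = 13; σ²_Task 3 = ((16−10)/6)² = 1.000
te_Task 4 = (6 + 4·7 + 8)/6 = 42/6 = 7; σ²_Task 4 = ((8−6)/6)² = 0.111
te_Task 5 = (9 + 4·12 + 21)/6 = 78/6 = 13; σ²_Task 5 = ((21−9)/6)² = 4.000
te_Task 6 = (6 + 4·8 + 16)/6 = 54/6 = 9; σ²_Task 6 = ((16−6)/6)² = 2.778
te_Task 7 = (6 + 4·10 + 26)/6 = 72/6 = 12; σ²_Task 7 = ((26−6)/6)² = 11.111

Forward pass:
ES_Task 1 = 0; EF_Task 1 = 5
ES_Task 2 = 0; EF_Task 2 = 6
ES_Task 3 = max(EF_Task 1=5, EF_Task 2=6) = 6; EF_Task 3 = 6+13 = 19
ES_Task 4 = max(EF_Task 1=5, EF_Task 2=6) = 6; EF_Task 4 = 6+7 = 13
ES_Task 5 = 19; EF_Task 5 = 19+13 = 32
ES_Task 6 = max(EF_Task 2=6, EF_Task 3=19) = 19; EF_Task 6 = 19+9 = 28
ES_Task 7 = max(EF_Task 1=5, EF_Task 4=13, EF_Task 5=32, EF_Task 6=28) = 32; EF_Task 7 = 32+12 = 44
Expected project duration μ = 44 days. Critical path: Task 2 → Task 3 → Task 5 → Task 7.

Variance along critical path = 0.444 + 1.000 + 4.000 + 11.111 = 16.556
σ = √16.556 = 4.069 days

4.07 days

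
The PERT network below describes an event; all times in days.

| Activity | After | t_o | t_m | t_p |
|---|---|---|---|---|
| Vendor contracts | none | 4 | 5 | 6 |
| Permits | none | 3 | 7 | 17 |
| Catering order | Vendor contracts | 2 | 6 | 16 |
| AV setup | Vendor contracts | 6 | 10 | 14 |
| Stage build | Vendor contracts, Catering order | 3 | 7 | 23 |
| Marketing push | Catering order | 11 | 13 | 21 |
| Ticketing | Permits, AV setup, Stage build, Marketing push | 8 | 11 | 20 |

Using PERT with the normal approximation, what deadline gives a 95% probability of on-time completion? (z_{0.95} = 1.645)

43.8 days

te_Vendor contracts = (4 + 4·5 + 6)/6 = 30/6 = 5; σ²_Vendor contracts = ((6−4)/6)² = 0.111
te_Permits = (3 + 4·7 + 17)/6 = 48/6 = 8; σ²_Permits = ((17−3)/6)² = 5.444
te_Catering order = (2 + 4·6 + 16)/6 = 42/6 = 7; σ²_Catering order = ((16−2)/6)² = 5.444
te_AV setup = (6 + 4·10 + 14)/6 = 60/6 = 10; σ²_AV setup = ((14−6)/6)² = 1.778
te_Stage build = (3 + 4·7 + 23)/6 = 54/6 = 9; σ²_Stage build = ((23−3)/6)² = 11.111
te_Marketing push = (11 + 4·13 + 21)/6 = 84/6 = 14; σ²_Marketing push = ((21−11)/6)² = 2.778
te_Ticketing = (8 + 4·11 + 20)/6 = 72/6 = 12; σ²_Ticketing = ((20−8)/6)² = 4.000

Forward pass:
ES_Vendor contracts = 0; EF_Vendor contracts = 5
ES_Permits = 0; EF_Permits = 8
ES_Catering order = 5; EF_Catering order = 5+7 = 12
ES_AV setup = 5; EF_AV setup = 5+10 = 15
ES_Stage build = max(EF_Vendor contracts=5, EF_Catering order=12) = 12; EF_Stage build = 12+9 = 21
ES_Marketing push = 12; EF_Marketing push = 12+14 = 26
ES_Ticketing = max(EF_Permits=8, EF_AV setup=15, EF_Stage build=21, EF_Marketing push=26) = 26; EF_Ticketing = 26+12 = 38
Expected project duration μ = 38 days. Critical path: Vendor contracts → Catering order → Marketing push → Ticketing.

Variance along critical path = 0.111 + 5.444 + 2.778 + 4.000 = 12.333; σ = 3.512 days.
D = μ + z·σ = 38 + 1.645·3.512 = 43.8 days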